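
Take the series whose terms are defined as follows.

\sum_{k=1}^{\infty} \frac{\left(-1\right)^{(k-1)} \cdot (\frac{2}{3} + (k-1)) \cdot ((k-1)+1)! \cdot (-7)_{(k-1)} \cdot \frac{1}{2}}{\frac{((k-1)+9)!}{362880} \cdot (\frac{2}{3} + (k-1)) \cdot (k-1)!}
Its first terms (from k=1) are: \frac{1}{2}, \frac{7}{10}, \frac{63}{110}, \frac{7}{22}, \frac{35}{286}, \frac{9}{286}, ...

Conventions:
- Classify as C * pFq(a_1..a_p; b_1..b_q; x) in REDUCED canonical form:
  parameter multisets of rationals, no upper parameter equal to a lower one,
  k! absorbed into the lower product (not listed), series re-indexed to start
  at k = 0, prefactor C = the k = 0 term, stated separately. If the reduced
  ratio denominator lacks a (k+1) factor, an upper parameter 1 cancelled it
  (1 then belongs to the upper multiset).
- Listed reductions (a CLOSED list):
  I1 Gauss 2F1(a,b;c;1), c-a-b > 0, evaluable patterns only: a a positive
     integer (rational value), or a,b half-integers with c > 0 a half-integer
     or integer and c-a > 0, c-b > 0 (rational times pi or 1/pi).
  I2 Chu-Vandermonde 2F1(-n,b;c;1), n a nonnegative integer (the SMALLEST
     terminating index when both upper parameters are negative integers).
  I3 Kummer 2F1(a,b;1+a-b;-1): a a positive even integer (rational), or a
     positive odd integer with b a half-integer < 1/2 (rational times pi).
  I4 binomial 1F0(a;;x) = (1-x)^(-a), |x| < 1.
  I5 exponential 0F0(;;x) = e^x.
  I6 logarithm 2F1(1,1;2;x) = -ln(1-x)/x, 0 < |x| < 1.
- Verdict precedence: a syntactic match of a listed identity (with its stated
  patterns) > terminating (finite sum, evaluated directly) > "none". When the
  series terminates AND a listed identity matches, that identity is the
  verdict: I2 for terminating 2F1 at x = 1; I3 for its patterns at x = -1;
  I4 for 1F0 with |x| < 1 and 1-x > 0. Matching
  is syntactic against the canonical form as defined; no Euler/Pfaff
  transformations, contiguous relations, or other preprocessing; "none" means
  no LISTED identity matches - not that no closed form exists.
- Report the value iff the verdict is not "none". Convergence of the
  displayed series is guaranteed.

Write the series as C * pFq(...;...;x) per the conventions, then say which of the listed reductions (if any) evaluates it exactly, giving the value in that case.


Canonical form: C = \frac{1}{2} times 2F1 with upper {-7, 2}, lower {10}, x = -1. Verdict: the Kummer evaluation I3 applies (x = -1; c = 10 equals 1+a-b for upper {-7, 2}: listed pattern). Hence: \frac{9}{4}.

Key observation: from the first term \frac{1}{2}: the denominator's factorial ratio (C = 1/2, x = -1) is a lower Pochhammer.
Adjacent-term ratio: r(k) = -1 * (k-7) (k+2) / [(k+10) (k+1)] - poly over poly, x = -1 from leading terms; C = \frac{1}{2} at k = 0.


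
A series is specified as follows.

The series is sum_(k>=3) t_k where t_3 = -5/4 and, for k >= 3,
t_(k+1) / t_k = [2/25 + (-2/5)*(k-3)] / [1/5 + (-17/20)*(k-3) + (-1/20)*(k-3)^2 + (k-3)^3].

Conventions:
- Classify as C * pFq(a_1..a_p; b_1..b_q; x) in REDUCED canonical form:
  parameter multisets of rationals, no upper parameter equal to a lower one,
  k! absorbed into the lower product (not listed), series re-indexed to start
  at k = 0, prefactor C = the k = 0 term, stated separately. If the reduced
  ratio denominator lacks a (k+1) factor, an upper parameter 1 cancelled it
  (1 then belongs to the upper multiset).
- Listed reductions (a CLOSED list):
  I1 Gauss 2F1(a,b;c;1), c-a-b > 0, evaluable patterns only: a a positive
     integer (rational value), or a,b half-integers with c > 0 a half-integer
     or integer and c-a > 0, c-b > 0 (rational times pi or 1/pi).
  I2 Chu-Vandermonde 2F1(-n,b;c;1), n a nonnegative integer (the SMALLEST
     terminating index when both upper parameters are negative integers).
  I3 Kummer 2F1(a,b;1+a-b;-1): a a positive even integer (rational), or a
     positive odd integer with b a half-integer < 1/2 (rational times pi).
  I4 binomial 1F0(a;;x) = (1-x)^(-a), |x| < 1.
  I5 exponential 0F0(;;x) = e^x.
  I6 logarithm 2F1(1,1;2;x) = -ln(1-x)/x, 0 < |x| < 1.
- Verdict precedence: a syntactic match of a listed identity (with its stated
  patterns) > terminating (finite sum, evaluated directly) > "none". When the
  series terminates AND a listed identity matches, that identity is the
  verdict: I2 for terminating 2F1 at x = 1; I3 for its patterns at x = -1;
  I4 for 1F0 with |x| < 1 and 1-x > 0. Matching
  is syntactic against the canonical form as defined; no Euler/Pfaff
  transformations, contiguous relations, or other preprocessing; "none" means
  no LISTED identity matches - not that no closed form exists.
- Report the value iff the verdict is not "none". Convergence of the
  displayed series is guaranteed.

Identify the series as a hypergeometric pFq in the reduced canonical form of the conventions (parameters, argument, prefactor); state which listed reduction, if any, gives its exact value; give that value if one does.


This is -5/4 * 1F2(-1/5; -4/5, -1/4; -2/5) in reduced canonical form. Verdict: none - at argument -2/5 the multisets {-1/5} ; {-4/5, -1/4} match no listed identity.

Key step: t_0 = -5/4 here, and roots of the ratio polynomials (C = -5/4) are the negated parameters.
Adjacent-term ratio: r(k) = (-2/5) * (k-1/5) / [(k-4/5) (k-1/4) (k+1)] ; factor over Q: parameters, x = (-2/5), and C = -5/4.


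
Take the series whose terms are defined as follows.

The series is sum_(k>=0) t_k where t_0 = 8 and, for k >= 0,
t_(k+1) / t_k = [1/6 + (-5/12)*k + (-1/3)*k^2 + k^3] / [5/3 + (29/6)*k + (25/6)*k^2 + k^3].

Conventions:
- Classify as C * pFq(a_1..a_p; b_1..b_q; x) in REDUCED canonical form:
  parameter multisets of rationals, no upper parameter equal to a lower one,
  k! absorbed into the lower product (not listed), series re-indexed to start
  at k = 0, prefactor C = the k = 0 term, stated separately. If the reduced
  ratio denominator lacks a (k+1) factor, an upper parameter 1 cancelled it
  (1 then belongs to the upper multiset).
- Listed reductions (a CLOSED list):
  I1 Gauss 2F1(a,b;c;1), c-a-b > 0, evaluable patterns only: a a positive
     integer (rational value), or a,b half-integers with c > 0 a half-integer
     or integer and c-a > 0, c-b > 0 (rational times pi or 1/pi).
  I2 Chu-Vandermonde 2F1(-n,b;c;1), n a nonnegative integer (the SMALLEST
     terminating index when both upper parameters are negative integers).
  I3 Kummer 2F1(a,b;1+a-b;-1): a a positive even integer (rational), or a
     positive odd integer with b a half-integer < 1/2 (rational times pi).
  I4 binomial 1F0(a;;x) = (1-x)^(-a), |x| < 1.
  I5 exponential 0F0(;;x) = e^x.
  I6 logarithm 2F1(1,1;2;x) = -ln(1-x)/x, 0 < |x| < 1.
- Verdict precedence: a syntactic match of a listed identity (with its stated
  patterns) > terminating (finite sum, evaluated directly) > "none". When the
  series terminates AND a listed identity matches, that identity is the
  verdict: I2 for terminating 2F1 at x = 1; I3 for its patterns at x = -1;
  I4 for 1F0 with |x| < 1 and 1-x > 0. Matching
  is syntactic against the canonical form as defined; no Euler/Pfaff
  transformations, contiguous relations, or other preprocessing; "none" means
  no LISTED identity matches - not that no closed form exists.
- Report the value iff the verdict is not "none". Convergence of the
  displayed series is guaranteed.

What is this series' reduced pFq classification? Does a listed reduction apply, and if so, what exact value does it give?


x = 1 here; the reduced form reads 2F1, upper {-1/2, -1/2}, lower {5/2}, C = 8. Verdict: the half-integer Gauss pattern (I1) applies (x = 1; upper {-1/2, -1/2} half-integers, c = 5/2 in the evaluable pattern). Its exact value is (45/16) * pi.

First insight: t_0 = 8 here, and cancel k + 2/3 from the displayed ratio first; then C = 8.
Step ratio: r(k) = 1 * (k-1/2) (k-1/2) / [(k+5/2) (k+1)] - rational in k. x = 1; t_0 = 8; negate the roots.


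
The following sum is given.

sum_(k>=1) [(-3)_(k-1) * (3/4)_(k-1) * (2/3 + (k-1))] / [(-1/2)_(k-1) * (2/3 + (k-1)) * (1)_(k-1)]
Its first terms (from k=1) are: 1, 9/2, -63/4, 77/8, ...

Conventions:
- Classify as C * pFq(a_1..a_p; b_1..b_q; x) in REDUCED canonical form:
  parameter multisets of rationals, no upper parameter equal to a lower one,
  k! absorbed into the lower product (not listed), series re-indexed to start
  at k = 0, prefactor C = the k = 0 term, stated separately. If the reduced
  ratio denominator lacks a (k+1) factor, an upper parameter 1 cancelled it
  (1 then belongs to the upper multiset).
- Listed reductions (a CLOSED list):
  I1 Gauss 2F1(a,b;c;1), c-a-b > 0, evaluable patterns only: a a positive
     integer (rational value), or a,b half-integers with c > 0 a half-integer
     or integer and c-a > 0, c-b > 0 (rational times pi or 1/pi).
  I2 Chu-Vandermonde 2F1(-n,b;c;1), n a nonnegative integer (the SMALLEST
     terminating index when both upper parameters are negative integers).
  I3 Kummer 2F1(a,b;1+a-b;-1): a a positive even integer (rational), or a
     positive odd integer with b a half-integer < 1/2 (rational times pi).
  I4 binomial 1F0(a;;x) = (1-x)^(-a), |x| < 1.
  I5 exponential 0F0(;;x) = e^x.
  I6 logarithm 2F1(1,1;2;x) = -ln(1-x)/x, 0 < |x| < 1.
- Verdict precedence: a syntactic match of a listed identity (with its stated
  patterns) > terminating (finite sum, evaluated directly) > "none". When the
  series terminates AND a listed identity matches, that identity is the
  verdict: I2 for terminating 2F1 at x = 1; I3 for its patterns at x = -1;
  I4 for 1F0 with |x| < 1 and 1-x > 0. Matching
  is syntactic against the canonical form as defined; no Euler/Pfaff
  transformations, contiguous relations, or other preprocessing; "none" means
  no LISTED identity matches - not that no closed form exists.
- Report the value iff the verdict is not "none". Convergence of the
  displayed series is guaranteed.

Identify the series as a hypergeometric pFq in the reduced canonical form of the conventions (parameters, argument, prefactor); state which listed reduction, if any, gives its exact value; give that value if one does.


The series (x = 1) is 2F1: upper {-3, 3/4}, lower {-1/2}, prefactor 1. Verdict: Vandermonde's identity (I2) fires (terminating 2F1 at x = 1 with n = 3, b = 3/4, c = -1/2). Exact value: -5/8.

First insight: t_0 = 1 here, and (1)_k (prefactor 1) is k! itself.
Ratio: r(k) = 1 * (k-3) (k+3/4) / [(k-1/2) (k+1)] ; factor over Q: parameters, x = 1, and C = 1.


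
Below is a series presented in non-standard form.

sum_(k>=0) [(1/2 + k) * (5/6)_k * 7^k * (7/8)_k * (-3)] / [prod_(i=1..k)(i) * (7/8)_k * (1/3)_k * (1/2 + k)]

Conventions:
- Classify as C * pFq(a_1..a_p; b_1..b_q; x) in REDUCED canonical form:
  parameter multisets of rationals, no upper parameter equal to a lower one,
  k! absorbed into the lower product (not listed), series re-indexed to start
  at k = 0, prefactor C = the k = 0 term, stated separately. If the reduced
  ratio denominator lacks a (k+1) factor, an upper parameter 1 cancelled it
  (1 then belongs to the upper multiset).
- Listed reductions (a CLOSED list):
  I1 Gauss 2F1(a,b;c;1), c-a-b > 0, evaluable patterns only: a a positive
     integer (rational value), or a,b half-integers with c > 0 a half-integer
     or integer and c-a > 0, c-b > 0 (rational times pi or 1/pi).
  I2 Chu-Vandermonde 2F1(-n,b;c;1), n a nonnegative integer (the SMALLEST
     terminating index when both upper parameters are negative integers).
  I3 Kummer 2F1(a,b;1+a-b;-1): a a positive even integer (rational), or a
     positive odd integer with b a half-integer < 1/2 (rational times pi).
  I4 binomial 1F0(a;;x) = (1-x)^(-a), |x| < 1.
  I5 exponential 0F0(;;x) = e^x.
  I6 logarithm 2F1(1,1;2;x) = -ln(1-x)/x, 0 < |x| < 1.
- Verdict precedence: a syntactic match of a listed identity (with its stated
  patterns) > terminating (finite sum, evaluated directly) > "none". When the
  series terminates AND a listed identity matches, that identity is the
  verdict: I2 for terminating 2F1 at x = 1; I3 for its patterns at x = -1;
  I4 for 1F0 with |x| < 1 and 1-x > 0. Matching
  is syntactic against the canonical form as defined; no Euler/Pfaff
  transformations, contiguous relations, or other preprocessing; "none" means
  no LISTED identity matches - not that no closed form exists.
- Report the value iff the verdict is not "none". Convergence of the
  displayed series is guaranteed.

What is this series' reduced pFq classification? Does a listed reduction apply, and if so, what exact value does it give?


With C = -3: the canonical form is 1F1(5/6; 1/3; 7). Verdict: none. No listed pattern accepts 1F1(5/6; 1/3; 7).

First insight: with t_0 = -3, the product of the first k integers (C = -3, x = 7) is k!.
Adjacent-term ratio: r(k) = 7 * (k+5/6) / [(k+1/3) (k+1)] - rational in k. x = 7; t_0 = -3; negate the roots.


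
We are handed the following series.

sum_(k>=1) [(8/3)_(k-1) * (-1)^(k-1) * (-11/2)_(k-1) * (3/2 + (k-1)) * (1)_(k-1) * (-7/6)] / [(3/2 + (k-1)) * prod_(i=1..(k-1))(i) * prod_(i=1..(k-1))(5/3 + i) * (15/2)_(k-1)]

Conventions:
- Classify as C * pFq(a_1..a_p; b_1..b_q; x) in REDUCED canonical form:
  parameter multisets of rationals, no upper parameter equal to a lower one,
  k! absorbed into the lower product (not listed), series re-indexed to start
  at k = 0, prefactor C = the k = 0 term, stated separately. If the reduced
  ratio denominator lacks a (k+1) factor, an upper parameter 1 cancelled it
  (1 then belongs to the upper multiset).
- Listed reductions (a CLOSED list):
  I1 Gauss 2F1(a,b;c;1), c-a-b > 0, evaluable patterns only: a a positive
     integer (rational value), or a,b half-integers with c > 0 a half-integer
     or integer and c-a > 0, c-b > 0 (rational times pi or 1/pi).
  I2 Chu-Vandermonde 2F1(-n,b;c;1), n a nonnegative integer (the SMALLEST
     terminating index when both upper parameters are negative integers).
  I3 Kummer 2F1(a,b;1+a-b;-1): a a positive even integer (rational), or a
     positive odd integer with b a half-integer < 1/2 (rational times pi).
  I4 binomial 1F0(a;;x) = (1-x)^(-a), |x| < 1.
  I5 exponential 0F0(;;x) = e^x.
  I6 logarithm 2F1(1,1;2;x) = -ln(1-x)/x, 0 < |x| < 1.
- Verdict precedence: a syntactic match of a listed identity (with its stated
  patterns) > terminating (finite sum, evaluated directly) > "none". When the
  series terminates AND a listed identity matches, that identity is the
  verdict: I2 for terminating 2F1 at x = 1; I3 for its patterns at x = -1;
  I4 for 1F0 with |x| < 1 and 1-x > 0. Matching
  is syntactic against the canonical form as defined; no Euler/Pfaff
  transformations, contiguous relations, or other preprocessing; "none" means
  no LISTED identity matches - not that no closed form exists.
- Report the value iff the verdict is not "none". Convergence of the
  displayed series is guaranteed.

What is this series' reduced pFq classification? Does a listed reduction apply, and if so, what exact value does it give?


Reduced: x = -1, 2F1, upper = {-11/2, 1}, lower = {15/2}, C = -7/6. Verdict at x = -1: Kummer (I3) matches (x = -1; c = 15/2 equals 1+a-b for upper {-11/2, 1}: listed pattern). Exact value: (-7007/8192) * pi.

Key step: x = (-1) and k + 3/2 divides numerator and denominator alike; prefactor -7/6 after cancelling.
Step ratio: r(k) = (-1) * (k-11/2) (k+1) / [(k+15/2) (k+1)] - rational in k. x = (-1); t_0 = -7/6; negate the roots.


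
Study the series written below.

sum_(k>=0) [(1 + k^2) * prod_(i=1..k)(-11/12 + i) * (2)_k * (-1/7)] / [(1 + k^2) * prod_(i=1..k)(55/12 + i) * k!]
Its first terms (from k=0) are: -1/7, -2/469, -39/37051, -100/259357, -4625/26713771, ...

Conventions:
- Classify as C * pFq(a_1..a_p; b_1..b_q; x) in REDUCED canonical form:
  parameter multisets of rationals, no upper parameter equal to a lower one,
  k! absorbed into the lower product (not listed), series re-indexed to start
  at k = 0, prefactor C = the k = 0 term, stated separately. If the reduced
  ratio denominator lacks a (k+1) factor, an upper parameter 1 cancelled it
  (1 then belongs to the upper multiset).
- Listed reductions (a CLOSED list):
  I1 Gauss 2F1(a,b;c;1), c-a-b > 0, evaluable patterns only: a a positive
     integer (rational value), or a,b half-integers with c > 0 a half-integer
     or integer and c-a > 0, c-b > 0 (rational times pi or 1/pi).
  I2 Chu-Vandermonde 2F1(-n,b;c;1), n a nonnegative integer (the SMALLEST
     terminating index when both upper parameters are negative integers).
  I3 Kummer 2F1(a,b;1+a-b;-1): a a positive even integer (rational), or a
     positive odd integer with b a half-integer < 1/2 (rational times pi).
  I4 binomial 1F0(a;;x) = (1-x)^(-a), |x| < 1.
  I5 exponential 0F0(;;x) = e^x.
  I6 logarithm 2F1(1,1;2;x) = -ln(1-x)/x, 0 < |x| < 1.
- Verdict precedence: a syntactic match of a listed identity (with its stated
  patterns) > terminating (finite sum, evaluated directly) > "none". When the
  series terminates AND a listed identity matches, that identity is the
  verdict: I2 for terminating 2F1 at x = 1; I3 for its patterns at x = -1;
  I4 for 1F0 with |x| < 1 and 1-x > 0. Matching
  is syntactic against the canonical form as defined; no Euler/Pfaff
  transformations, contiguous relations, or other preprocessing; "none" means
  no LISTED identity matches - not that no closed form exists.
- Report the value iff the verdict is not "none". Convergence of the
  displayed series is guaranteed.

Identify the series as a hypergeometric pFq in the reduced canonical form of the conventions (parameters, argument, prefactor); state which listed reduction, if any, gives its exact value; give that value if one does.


Canonical form: C = -1/7 times 2F1 with upper {1/12, 2}, lower {67/12}, x = 1. Verdict: Gauss's theorem (I1) fires (x = 1: the Gamma ratio telescopes since c-a-b = 7/2 > 0 and a = 2 in Z>0). Hence: -2365/15876.

Key observation: from the first term -1/7: the lower running product (prefactor -1/7) is a rising factorial.
Adjacent-term ratio: r(k) = 1 * (k+1/12) (k+2) / [(k+67/12) (k+1)] ; factor over Q: parameters, x = 1, and C = -1/7.


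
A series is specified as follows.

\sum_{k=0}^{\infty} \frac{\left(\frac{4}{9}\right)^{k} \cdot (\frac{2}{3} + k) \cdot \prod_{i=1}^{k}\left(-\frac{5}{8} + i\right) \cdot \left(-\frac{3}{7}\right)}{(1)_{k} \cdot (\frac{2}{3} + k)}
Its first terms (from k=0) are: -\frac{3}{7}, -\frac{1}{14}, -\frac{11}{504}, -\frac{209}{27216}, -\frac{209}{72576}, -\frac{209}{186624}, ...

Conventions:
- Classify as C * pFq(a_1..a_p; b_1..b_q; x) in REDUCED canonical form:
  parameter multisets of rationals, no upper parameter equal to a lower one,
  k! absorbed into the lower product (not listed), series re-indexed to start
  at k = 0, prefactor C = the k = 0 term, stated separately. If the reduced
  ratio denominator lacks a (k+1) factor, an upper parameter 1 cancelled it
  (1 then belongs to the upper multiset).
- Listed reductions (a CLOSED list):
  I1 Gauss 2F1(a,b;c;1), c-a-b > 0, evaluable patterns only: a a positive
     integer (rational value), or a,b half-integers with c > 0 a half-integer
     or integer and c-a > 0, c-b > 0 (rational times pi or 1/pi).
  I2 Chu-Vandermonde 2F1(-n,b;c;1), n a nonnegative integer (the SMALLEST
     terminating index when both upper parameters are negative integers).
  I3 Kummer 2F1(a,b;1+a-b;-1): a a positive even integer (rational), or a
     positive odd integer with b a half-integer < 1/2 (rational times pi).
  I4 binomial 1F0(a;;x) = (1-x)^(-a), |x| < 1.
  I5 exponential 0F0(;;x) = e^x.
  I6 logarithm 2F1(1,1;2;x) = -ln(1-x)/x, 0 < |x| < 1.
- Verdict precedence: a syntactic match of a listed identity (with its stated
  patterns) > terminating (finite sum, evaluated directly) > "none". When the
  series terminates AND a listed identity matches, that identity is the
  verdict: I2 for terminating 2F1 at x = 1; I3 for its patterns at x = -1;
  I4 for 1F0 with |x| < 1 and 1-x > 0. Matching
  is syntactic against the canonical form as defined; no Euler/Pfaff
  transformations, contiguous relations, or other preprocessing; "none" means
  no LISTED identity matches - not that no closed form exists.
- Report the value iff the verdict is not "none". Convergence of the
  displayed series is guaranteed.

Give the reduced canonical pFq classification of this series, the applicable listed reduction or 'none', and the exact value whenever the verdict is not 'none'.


Structural cue: x = \frac{4}{9} and (1)_k (C = -3/7) is k! itself.
Adjacent-term ratio: r(k) = \frac{4}{9} * (k+\frac{3}{8}) / [(k+1)] - rational in k. x = \frac{4}{9}; t_0 = -\frac{3}{7}; negate the roots.

Classification (C = -\frac{3}{7}): 1F0 with upper {\frac{3}{8}}, lower {-}, argument x = \frac{4}{9}. Verdict: the binomial series (I4) fires (the 1F0 binomial series: exponent -3/8, x = \frac{4}{9}). Exact value: \left(-\frac{3}{7}\right) \cdot \left(\frac{5}{9}\right)^{-\frac{3}{8}}.


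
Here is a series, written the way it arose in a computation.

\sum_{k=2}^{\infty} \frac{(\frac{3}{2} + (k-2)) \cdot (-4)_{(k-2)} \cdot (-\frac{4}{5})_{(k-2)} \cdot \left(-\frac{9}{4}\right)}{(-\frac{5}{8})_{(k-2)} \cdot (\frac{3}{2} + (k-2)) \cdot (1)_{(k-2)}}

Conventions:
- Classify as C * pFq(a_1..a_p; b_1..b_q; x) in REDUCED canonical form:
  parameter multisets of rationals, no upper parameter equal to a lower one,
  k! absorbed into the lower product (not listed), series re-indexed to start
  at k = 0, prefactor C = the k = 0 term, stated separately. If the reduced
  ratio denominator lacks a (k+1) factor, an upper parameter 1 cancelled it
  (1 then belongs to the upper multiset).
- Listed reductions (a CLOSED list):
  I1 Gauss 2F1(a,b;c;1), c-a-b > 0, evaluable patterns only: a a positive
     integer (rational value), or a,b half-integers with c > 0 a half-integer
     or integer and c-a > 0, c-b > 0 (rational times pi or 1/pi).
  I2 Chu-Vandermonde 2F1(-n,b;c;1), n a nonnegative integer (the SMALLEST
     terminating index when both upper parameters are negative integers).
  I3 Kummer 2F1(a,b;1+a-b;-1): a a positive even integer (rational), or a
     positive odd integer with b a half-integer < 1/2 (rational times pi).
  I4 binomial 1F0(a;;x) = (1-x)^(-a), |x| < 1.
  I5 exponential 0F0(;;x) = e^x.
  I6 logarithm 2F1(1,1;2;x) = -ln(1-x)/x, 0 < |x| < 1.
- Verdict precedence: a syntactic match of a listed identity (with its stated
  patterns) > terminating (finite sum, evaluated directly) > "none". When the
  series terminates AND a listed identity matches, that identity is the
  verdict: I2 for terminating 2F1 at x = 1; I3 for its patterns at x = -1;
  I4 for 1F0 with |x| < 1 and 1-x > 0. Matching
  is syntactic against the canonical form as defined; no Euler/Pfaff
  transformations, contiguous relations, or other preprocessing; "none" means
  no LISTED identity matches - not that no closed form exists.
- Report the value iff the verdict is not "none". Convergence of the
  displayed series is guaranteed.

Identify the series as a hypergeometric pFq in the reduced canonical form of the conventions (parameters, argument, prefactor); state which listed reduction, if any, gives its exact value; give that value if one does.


At argument 1: a 2F1 with upper {-4, -\frac{4}{5}}, lower {-\frac{5}{8}}, scaled by C = -\frac{9}{4}. Verdict: the Chu-Vandermonde identity I2 matches (terminating 2F1 at x = 1 with n = 4, b = -4/5, c = -\frac{5}{8}). Its exact value is \frac{10905363}{2612500}.

Structural cue: t_0 = -\frac{9}{4} here, and the factor k + 3/2 cancels (top and bottom), leaving prefactor -9/4.
Ratio: r(k) = 1 * (k-4) (k-\frac{4}{5}) / [(k-\frac{5}{8}) (k+1)] - rational in k, leading ratio 1; with t_0 = -\frac{9}{4}, classification follows.


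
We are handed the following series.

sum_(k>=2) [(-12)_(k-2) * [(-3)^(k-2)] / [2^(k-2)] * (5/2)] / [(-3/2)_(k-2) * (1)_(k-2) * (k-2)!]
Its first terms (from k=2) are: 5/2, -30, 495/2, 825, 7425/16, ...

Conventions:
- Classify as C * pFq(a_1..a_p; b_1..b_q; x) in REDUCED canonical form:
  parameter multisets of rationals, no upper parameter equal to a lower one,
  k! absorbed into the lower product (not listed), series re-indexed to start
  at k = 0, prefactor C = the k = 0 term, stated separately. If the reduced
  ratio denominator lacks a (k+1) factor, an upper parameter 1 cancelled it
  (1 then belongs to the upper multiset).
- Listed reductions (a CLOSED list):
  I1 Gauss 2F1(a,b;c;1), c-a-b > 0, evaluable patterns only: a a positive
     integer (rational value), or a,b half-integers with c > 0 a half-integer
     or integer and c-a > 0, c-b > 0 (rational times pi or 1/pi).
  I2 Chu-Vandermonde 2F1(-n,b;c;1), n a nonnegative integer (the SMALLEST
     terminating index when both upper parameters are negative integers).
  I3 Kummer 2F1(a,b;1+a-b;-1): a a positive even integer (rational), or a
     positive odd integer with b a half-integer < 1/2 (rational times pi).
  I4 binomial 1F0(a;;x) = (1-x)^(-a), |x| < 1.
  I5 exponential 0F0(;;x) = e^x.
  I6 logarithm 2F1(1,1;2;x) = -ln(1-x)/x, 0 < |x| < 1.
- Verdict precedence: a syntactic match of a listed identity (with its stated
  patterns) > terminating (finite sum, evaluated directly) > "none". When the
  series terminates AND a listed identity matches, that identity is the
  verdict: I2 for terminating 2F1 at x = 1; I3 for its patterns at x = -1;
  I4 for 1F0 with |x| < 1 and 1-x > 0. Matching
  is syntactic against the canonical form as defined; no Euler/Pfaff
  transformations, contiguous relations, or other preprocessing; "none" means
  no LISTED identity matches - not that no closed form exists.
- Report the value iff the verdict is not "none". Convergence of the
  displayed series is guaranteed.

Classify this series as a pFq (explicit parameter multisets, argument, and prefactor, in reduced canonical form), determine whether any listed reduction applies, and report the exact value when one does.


Classification (C = 5/2): 1F2 with upper {-12}, lower {-3/2, 1}, argument x = -3/2. Verdict: terminating - the sum ends at index 12 because -12 is a negative integer; exact evaluation follows. Exact value: 930448450438363/579394816000.

Structural cue: from the first term 5/2: the two k-th powers (C = 5/2) combine into one argument.
Consecutive-term ratio: r(k) = (-3/2) * (k-12) / [(k-3/2) (k+1) (k+1)] - rational in k, leading ratio (-3/2); with t_0 = 5/2, classification follows.


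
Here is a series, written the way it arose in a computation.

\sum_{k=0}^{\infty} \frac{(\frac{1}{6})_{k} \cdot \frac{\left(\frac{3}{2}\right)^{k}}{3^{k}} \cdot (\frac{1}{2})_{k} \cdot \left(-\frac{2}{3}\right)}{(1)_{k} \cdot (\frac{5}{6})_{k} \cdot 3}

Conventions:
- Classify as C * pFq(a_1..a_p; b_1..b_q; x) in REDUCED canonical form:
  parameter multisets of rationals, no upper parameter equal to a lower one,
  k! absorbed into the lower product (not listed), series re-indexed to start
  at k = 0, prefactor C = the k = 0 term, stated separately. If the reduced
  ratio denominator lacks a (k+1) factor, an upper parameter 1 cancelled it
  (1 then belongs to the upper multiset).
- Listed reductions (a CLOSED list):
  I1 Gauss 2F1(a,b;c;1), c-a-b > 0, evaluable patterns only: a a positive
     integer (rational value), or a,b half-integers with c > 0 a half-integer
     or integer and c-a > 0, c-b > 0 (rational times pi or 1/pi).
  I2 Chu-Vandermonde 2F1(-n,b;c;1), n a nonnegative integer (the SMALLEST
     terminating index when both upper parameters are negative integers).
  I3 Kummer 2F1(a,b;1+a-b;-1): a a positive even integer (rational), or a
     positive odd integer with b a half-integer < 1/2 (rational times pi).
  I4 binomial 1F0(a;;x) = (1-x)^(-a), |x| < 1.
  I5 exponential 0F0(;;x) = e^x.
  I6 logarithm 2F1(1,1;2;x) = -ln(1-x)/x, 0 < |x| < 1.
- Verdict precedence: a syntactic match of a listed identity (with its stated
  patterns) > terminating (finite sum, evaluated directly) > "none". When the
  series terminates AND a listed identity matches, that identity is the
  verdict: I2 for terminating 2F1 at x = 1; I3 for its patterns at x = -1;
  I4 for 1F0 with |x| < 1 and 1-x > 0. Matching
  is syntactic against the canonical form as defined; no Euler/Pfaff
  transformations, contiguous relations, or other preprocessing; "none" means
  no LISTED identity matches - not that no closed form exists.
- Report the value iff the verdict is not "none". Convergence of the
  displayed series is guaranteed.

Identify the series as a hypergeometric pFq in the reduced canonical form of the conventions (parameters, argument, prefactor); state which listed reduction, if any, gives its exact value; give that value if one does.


The series (x = \frac{1}{2}) is 2F1: upper {\frac{1}{6}, \frac{1}{2}}, lower {\frac{5}{6}}, prefactor -\frac{2}{9}. Verdict: none. Every listed pattern misses the 2F1 form at \frac{1}{2}, upper {\frac{1}{6}, \frac{1}{2}}.

The tell: with t_0 = -\frac{2}{9}, (1)_k (prefactor -2/9) is k! itself.
Adjacent-term ratio: r(k) = \frac{1}{2} * (k+\frac{1}{6}) (k+\frac{1}{2}) / [(k+\frac{5}{6}) (k+1)] ; factor over Q: parameters, x = \frac{1}{2}, and C = -\frac{2}{9}.


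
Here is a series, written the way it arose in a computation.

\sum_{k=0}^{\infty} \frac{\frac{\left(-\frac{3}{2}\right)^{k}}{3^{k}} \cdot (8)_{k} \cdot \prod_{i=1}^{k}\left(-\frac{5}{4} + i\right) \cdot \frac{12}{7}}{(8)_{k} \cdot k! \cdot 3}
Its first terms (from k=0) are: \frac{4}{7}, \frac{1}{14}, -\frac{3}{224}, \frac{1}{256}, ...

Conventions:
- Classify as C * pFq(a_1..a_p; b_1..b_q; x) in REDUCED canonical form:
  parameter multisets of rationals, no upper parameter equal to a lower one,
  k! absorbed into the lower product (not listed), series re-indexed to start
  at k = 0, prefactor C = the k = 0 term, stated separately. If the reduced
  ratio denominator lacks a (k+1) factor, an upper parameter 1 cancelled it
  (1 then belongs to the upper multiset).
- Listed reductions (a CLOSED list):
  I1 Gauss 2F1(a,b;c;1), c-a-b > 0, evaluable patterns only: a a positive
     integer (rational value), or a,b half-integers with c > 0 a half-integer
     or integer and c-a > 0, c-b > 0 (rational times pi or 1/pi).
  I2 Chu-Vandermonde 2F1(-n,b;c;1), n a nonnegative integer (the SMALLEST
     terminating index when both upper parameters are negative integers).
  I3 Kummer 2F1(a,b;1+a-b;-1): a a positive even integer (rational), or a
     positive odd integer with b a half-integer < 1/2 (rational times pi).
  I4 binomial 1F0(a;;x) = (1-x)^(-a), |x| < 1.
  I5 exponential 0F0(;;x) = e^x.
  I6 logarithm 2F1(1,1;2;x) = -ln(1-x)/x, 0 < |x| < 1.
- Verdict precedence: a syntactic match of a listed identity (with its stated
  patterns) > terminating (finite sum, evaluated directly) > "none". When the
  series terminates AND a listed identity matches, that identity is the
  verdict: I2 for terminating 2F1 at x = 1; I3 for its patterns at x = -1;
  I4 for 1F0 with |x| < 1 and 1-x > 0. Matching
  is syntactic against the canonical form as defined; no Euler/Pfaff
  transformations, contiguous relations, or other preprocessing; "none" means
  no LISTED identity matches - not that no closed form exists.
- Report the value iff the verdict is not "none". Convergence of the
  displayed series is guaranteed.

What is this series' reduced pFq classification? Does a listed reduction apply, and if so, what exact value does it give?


Prefactor \frac{4}{7}, argument -\frac{1}{2}: 1F0 with upper {-\frac{1}{4}} over lower {-}. Verdict: the I4 binomial reduction matches (the 1F0 binomial series: exponent 1/4, x = -\frac{1}{2}). Sum: \frac{4}{7} \cdot \left(\frac{3}{2}\right)^{\frac{1}{4}}.

First insight: from the first term \frac{4}{7}: the parameter 8 appears in both the upper and lower lists and cancels.
Consecutive-term ratio: r(k) = -\frac{1}{2} * (k-\frac{1}{4}) / [(k+1)] - poly over poly, x = -\frac{1}{2} from leading terms; C = \frac{4}{7} at k = 0.


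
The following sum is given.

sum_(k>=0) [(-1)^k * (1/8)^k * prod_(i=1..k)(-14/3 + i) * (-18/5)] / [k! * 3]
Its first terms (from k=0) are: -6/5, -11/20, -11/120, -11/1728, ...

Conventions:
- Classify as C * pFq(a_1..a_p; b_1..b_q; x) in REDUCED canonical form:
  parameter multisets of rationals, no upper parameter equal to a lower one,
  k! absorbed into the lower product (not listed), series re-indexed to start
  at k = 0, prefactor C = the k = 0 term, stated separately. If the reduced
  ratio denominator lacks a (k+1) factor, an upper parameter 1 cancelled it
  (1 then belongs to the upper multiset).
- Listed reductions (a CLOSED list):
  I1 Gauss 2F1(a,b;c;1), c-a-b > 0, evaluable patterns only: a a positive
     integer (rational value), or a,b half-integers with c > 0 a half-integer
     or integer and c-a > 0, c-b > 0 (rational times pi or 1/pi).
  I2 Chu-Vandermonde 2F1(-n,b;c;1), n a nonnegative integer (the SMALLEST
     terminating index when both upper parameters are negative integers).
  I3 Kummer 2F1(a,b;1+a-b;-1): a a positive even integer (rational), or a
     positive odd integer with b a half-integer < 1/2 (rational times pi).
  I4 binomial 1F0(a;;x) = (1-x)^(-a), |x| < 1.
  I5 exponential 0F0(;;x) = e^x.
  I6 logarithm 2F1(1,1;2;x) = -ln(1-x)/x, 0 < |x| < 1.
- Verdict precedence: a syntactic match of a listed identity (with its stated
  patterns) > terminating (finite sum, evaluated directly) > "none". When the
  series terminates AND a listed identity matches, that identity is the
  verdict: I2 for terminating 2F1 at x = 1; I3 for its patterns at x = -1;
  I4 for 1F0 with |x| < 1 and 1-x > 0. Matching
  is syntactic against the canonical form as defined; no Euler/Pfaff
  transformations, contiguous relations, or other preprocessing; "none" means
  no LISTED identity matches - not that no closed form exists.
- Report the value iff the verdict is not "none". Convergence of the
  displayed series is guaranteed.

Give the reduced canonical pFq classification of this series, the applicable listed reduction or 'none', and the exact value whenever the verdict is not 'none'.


With C = -6/5: the canonical form is 1F0(-11/3; -; -1/8). Verdict at x = -1/8: the binomial series (I4) matches (the 1F0 binomial series: exponent 11/3, x = -1/8). Value: (-6/5) * (9/8)^(11/3).

The tell: t_0 = -6/5 here, and the (-1)^k factor (C = -6/5, x = -1/8) folds into the argument's sign.
Step ratio: r(k) = (-1/8) * (k-11/3) / [(k+1)] - rational; roots negated = parameters, x = (-1/8), C = -6/5.


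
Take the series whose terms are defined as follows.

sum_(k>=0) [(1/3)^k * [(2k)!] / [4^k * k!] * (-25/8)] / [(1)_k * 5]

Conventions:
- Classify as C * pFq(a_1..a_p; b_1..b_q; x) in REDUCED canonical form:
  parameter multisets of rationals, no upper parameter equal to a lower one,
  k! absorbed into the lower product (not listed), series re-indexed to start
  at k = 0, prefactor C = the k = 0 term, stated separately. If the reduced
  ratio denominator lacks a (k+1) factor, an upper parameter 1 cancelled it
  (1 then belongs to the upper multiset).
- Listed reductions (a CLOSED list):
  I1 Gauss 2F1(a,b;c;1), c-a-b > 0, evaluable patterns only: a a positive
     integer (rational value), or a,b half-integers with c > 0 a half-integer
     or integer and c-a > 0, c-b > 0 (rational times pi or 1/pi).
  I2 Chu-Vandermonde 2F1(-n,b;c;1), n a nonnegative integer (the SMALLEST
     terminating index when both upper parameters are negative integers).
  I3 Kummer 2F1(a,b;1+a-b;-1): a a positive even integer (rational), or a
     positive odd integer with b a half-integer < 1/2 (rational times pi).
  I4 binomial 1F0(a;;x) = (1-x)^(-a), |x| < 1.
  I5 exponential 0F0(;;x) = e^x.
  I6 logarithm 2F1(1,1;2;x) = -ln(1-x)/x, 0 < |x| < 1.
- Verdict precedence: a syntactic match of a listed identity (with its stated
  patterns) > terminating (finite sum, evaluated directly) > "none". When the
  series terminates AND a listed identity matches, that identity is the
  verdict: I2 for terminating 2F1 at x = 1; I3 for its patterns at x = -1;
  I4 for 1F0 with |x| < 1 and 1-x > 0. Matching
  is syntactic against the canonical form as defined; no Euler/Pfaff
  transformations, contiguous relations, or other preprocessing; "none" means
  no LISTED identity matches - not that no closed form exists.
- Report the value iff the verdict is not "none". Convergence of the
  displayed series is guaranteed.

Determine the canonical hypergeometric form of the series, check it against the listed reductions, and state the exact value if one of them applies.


Classification (C = -5/8): 1F0 with upper {1/2}, lower {-}, argument x = 1/3. Verdict: the I4 binomial reduction fires (the 1F0 binomial series: exponent -1/2, x = 1/3). Exact value: (-5/8) * (2/3)^(-1/2).

First insight: with t_0 = -5/8, (1)_k (C = -5/8) is k! itself.
Term ratio: r(k) = (1/3) * (k+1/2) / [(k+1)] - rational in k, leading ratio (1/3); with t_0 = -5/8, classification follows.


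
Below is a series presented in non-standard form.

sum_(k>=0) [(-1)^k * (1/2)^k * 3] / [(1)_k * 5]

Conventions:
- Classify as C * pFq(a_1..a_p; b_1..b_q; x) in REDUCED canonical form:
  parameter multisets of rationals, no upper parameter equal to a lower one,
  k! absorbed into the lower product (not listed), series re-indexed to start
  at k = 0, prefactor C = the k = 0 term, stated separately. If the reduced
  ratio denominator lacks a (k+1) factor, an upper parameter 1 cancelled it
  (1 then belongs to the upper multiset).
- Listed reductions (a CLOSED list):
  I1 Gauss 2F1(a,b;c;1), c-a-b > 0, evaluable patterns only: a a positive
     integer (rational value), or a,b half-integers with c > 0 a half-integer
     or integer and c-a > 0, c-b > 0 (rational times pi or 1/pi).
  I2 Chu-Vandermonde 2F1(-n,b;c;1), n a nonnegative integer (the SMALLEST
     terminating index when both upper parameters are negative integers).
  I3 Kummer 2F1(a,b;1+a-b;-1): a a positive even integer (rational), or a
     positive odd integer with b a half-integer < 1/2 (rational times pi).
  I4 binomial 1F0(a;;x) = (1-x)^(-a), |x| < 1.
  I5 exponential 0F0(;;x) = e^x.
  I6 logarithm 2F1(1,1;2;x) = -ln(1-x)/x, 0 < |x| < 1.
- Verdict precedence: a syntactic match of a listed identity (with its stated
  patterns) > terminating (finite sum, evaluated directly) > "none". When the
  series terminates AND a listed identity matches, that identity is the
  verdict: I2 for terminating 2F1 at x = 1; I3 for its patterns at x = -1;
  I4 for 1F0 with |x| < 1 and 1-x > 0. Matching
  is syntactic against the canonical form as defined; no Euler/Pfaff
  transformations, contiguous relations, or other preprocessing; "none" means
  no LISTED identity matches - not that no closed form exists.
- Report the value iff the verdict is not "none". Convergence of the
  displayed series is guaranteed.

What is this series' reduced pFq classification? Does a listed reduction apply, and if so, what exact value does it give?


With C = 3/5: the canonical form is 0F0(-; -; -1/2). Verdict: this is the I5 exponential reduction (the 0F0 exponential series at x = -1/2). Its exact value is (3/5) * e^(-1/2).

Structural cue: x = (-1/2) and the constant factors (C = 3/5, x = -1/2) combine into one prefactor.
Step ratio: r(k) = (-1/2) * 1 / [(k+1)] ; factor over Q: parameters, x = (-1/2), and C = 3/5.


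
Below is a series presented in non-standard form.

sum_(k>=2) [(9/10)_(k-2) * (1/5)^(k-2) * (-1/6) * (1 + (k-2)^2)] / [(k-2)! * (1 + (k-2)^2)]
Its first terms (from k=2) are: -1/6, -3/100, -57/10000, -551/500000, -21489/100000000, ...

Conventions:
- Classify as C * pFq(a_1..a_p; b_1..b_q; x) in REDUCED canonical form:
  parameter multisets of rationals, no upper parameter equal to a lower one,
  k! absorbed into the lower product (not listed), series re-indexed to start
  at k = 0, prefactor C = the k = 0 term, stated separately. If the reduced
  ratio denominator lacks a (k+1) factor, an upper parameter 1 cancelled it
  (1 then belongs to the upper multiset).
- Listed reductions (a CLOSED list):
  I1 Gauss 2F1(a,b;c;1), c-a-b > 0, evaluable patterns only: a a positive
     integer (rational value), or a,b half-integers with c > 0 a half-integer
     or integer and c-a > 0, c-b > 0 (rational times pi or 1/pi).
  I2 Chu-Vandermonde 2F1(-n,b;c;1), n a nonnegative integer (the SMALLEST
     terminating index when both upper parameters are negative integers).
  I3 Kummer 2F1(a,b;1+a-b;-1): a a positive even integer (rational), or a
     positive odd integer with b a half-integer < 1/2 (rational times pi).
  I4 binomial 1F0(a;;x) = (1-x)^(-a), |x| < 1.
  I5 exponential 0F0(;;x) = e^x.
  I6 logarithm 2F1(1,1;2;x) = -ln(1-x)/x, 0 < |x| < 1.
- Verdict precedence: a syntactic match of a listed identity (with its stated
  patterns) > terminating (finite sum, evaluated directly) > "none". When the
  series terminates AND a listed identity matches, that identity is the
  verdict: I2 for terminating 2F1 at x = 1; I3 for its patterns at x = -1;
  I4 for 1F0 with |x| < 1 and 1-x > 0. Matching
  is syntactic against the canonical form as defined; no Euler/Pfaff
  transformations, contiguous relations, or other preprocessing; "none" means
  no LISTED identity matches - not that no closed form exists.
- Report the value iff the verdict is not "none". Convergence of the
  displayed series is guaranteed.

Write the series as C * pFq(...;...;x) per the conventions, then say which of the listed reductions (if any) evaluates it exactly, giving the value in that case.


Classification (C = -1/6): 1F0 with upper {9/10}, lower {-}, argument x = 1/5. Verdict: the binomial series (I4) matches (the 1F0 binomial series: exponent -9/10, x = 1/5). Its exact value is (-1/6) * (4/5)^(-9/10).

Structural cue: from the first term -1/6: k^2 + 1 divides numerator and denominator alike; C = -1/6, x = 1/5 after cancelling.
Adjacent-term ratio: r(k) = (1/5) * (k+9/10) / [(k+1)] - rational in k, leading ratio (1/5); with t_0 = -1/6, classification follows.
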